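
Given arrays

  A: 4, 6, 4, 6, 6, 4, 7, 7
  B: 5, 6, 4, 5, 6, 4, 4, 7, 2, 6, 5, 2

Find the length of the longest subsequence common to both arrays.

5

Let dp[i][j] be the LCS length of the first i values of A and the first j values of B. dp[i][j] = dp[i-1][j-1]+1 when the i-th and j-th values match, else max(dp[i-1][j], dp[i][j-1]).
    ·  5  6  4  5  6  4  4  7  2  6  5  2
 ·  0  0  0  0  0  0  0  0  0  0  0  0  0
 4  0  0  0  1  1  1  1  1  1  1  1  1  1
 6  0  0  1  1  1  2  2  2  2  2  2  2  2
 4  0  0  1  2  2  2  3  3  3  3  3  3  3
 6  0  0  1  2  2  3  3  3  3  3  4  4  4
 6  0  0  1  2  2  3  3  3  3  3  4  4  4
 4  0  0  1  2  2  3  4  4  4  4  4  4  4
 7  0  0  1  2  2  3  4  4  5  5  5  5  5
 7  0  0  1  2  2  3  4  4  5  5  5  5  5
dp[8][12] = 5. One LCS (by backtracking along matches): 4, 6, 4, 4, 7.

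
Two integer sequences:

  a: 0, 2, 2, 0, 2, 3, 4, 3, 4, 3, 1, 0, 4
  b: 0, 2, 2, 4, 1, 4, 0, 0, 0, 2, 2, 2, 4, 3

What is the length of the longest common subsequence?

7

One common subsequence of length 7: 0 [1,1] → 2 [2,2] → 2 [3,3] → 0 [4,9] → 2 [5,12] → 4 [9,13] → 3 [10,14]. Since dp[13][14] = 7, nothing longer is possible.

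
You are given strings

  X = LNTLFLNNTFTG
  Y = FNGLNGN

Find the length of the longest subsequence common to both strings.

One common subsequence of length 4: N [2,2] → L [6,4] → N [7,5] → N [8,7]. The LCS DP gives dp[12][7] = 4, so this is optimal.

4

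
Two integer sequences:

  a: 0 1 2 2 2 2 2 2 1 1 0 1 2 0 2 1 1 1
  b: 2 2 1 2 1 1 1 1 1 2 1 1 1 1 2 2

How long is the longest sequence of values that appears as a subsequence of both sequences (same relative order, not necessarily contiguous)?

10

Pick 2 [3,1] → 2 [4,2] → 2 [5,4] → 1 [9,7] → 1 [10,8] → 1 [12,9] → 2 [13,10] → 1 [16,12] → 1 [17,13] → 1 [18,14]; all 10 values appear in both, in order. Since dp[18][16] = 10, nothing longer is possible.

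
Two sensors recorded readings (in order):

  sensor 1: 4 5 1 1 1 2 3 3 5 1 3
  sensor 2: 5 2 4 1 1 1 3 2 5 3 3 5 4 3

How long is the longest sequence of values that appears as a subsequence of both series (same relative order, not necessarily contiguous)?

Taking 4 at sensor 1[1]=sensor 2[3], then 1 at sensor 1[3]=sensor 2[4], then 1 at sensor 1[4]=sensor 2[5], then 1 at sensor 1[5]=sensor 2[6], then 2 at sensor 1[6]=sensor 2[8], then 3 at sensor 1[7]=sensor 2[10], then 3 at sensor 1[8]=sensor 2[11], then 5 at sensor 1[9]=sensor 2[12], then 3 at sensor 1[11]=sensor 2[14] gives a common subsequence of length 9. dp[11][14] = 9 confirms this is the maximum.

9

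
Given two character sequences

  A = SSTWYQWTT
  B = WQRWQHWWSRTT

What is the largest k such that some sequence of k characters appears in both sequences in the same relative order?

5

Let dp[i][j] be the LCS length of the first i characters of A and the first j characters of B. dp[i][j] = dp[i-1][j-1]+1 when the i-th and j-th characters match, else max(dp[i-1][j], dp[i][j-1]).
    ·  W  Q  R  W  Q  H  W  W  S  R  T  T
 ·  0  0  0  0  0  0  0  0  0  0  0  0  0
 S  0  0  0  0  0  0  0  0  0  1  1  1  1
 S  0  0  0  0  0  0  0  0  0  1  1  1  1
 T  0  0  0  0  0  0  0  0  0  1  1  2  2
 W  0  1  1  1  1  1  1  1  1  1  1  2  2
 Y  0  1  1  1  1  1  1  1  1  1  1  2  2
 Q  0  1  2  2  2  2  2  2  2  2  2  2  2
 W  0  1  2  2  3  3  3  3  3  3  3  3  3
 T  0  1  2  2  3  3  3  3  3  3  3  4  4
 T  0  1  2  2  3  3  3  3  3  3  3  4  5
dp[9][12] = 5. One LCS (by backtracking along matches): WQWTT.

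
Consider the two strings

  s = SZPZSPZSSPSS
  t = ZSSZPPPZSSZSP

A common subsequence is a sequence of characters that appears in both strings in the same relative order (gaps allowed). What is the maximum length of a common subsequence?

Match S at s[1]=t[3], then Z at s[2]=t[4], then P at s[3]=t[7], then Z at s[4]=t[8], then S at s[5]=t[10], then Z at s[7]=t[11], then S at s[9]=t[12], then P at s[10]=t[13] — 8 characters in the same relative order in both. dp[12][13] = 8 confirms this is the maximum.

8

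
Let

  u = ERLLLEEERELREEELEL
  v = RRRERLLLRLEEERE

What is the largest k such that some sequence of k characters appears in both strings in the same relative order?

11

Taking E at u[1]=v[4]; then R at u[2]=v[5]; then L at u[3]=v[6]; then L at u[4]=v[7]; then L at u[5]=v[8]; then R at u[9]=v[9]; then L at u[11]=v[10]; then E at u[13]=v[11]; then E at u[14]=v[12]; then E at u[15]=v[13]; then E at u[17]=v[15] gives a common subsequence of length 11. The LCS DP gives dp[18][15] = 11, so this is optimal.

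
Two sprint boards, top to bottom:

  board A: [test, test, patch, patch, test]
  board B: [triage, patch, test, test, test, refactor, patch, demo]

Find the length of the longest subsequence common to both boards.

3

Match test at board A[1]=board B[4]; then test at board A[2]=board B[5]; then patch at board A[3]=board B[7] — 3 tasks in the same relative order in both, and the DP table's final entry dp[5][8] is also 3, so no common subsequence is longer.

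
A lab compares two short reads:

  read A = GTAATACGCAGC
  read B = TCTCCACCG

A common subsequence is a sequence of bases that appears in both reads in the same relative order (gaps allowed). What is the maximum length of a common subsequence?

One common subsequence of length 6: T at read A[2]=read B[1]; then T at read A[5]=read B[3]; then A at read A[6]=read B[6]; then C at read A[7]=read B[7]; then C at read A[9]=read B[8]; then G at read A[11]=read B[9]. dp[12][9] = 6 confirms this is the maximum.

6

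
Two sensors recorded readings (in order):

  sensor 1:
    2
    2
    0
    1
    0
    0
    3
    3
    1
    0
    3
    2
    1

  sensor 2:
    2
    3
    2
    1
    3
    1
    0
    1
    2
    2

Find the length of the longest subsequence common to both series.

7

Let dp[i][j] be the LCS length of the first i values of sensor 1 and the first j values of sensor 2. dp[i][j] = dp[i-1][j-1]+1 when the i-th and j-th values match, else max(dp[i-1][j], dp[i][j-1]).
    ·  2  3  2  1  3  1  0  1  2  2
 ·  0  0  0  0  0  0  0  0  0  0  0
 2  0  1  1  1  1  1  1  1  1  1  1
 2  0  1  1  2  2  2  2  2  2  2  2
 0  0  1  1  2  2  2  2  3  3  3  3
 1  0  1  1  2  3  3  3  3  4  4  4
 0  0  1  1  2  3  3  3  4  4  4  4
 0  0  1  1  2  3  3  3  4  4  4  4
 3  0  1  2  2  3  4  4  4  4  4  4
 3  0  1  2  2  3  4  4  4  4  4  4
 1  0  1  2  2  3  4  5  5  5  5  5
 0  0  1  2  2  3  4  5  6  6  6  6
 3  0  1  2  2  3  4  5  6  6  6  6
 2  0  1  2  3  3  4  5  6  6  7  7
 1  0  1  2  3  4  4  5  6  7  7  7
dp[13][10] = 7. One LCS (by backtracking along matches): 2, 2, 1, 3, 1, 0, 2.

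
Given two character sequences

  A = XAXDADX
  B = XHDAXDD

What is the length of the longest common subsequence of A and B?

5

Pick X [1,1] → A [2,4] → X [3,5] → D [4,6] → D [6,7]; all 5 characters appear in both, in order. The LCS DP gives dp[7][7] = 5, so this is optimal.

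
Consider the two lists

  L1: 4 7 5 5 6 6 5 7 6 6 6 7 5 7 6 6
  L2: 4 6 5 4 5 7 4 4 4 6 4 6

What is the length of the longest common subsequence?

Pick 4 [1,1]; then 6 [6,2]; then 5 [7,3]; then 5 [13,5]; then 7 [14,6]; then 6 [15,10]; then 6 [16,12]; all 7 values appear in both, in order. dp[16][12] = 7 confirms this is the maximum.

7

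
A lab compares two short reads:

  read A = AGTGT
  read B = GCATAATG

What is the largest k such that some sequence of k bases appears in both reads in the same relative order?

Let dp[i][j] be the LCS length of the first i bases of read A and the first j bases of read B. dp[i][j] = dp[i-1][j-1]+1 when the i-th and j-th bases match, else max(dp[i-1][j], dp[i][j-1]).
    ·  G  C  A  T  A  A  T  G
 ·  0  0  0  0  0  0  0  0  0
 A  0  0  0  1  1  1  1  1  1
 G  0  1  1  1  1  1  1  1  2
 T  0  1  1  1  2  2  2  2  2
 G  0  1  1  1  2  2  2  2  3
 T  0  1  1  1  2  2  2  3  3
dp[5][8] = 3. One LCS (by backtracking along matches): ATG.

3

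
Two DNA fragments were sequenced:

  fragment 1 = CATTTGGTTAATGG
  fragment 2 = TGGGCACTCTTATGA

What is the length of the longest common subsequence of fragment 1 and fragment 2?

Pick C [1,5], then A [2,6], then T [3,8], then T [8,10], then T [9,11], then A [11,12], then T [12,13], then G [13,14]; all 8 bases appear in both, in order, and the DP table's final entry dp[14][15] is also 8, so no common subsequence is longer.

8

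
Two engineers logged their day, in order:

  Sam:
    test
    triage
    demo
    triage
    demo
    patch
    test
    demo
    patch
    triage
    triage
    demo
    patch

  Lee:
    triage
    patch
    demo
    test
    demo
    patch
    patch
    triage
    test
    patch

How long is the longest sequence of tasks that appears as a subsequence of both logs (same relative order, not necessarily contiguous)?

Match triage [2,1]; then demo [3,3]; then demo [5,5]; then patch [6,6]; then patch [9,7]; then triage [10,8]; then patch [13,10] — 7 tasks in the same relative order in both. Since dp[13][10] = 7, nothing longer is possible.

7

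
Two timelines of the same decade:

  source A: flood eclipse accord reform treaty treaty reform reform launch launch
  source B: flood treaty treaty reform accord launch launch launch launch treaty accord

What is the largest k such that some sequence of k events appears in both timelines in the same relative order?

One common subsequence of length 6: flood (source A #1, source B #1) → treaty (source A #5, source B #2) → treaty (source A #6, source B #3) → reform (source A #7, source B #4) → launch (source A #9, source B #8) → launch (source A #10, source B #9). dp[10][11] = 6 confirms this is the maximum.

6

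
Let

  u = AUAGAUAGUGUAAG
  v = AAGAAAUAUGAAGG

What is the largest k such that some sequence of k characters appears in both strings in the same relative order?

Taking A [1,1], A [3,2], G [4,3], A [5,6], U [6,7], A [7,8], U [9,9], G [10,10], A [12,11], A [13,12], G [14,14] gives a common subsequence of length 11. Since dp[14][14] = 11, nothing longer is possible.

11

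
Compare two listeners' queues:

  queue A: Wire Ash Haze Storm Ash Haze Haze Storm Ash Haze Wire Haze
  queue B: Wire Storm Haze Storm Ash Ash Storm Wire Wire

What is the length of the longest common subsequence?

6

One common subsequence of length 6: Wire at queue A[1]=queue B[1]; then Haze at queue A[3]=queue B[3]; then Storm at queue A[4]=queue B[4]; then Ash at queue A[5]=queue B[6]; then Storm at queue A[8]=queue B[7]; then Wire at queue A[11]=queue B[9]. dp[12][9] = 6 confirms this is the maximum.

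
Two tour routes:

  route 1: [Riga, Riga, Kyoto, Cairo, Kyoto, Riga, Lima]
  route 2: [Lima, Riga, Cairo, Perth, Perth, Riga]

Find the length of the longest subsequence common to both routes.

3

Taking Riga (route 1 #2, route 2 #2) → Cairo (route 1 #4, route 2 #3) → Riga (route 1 #6, route 2 #6) gives a common subsequence of length 3. Since dp[7][6] = 3, nothing longer is possible.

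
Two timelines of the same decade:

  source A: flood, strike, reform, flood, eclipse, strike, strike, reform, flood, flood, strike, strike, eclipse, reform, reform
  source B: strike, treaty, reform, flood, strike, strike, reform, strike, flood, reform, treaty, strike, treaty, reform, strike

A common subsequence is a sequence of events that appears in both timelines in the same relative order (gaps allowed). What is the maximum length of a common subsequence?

Taking strike (source A #2, source B #1), reform (source A #3, source B #3), flood (source A #4, source B #4), strike (source A #6, source B #5), strike (source A #7, source B #6), reform (source A #8, source B #7), flood (source A #9, source B #9), strike (source A #11, source B #12), strike (source A #12, source B #15) gives a common subsequence of length 9. Since dp[15][15] = 9, nothing longer is possible.

9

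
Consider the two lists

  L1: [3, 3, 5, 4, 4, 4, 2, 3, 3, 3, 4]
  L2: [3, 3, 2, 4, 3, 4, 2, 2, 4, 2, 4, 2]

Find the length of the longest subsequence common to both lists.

Match 3 at L1[1]=L2[1] → 3 at L1[2]=L2[2] → 4 at L1[4]=L2[4] → 4 at L1[5]=L2[6] → 4 at L1[6]=L2[9] → 2 at L1[7]=L2[10] → 4 at L1[11]=L2[11] — 7 values in the same relative order in both. Since dp[11][12] = 7, nothing longer is possible.

7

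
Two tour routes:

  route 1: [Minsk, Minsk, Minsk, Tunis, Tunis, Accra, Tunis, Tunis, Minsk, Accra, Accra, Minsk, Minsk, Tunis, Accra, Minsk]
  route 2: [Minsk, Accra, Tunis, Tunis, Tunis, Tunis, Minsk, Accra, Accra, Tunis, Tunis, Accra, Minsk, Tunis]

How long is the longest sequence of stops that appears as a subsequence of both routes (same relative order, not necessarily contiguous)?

11

Pick Minsk at route 1[1]=route 2[1], Tunis at route 1[4]=route 2[3], Tunis at route 1[5]=route 2[4], Tunis at route 1[7]=route 2[5], Tunis at route 1[8]=route 2[6], Minsk at route 1[9]=route 2[7], Accra at route 1[10]=route 2[8], Accra at route 1[11]=route 2[9], Tunis at route 1[14]=route 2[11], Accra at route 1[15]=route 2[12], Minsk at route 1[16]=route 2[13]; all 11 stops appear in both, in order. The LCS DP gives dp[16][14] = 11, so this is optimal.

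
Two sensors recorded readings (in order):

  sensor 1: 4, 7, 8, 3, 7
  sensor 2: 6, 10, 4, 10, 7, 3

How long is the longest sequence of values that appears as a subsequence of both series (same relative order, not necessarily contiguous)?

3

Let dp[i][j] be the LCS length of the first i values of sensor 1 and the first j values of sensor 2. dp[i][j] = dp[i-1][j-1]+1 when the i-th and j-th values match, else max(dp[i-1][j], dp[i][j-1]).
    ·  6 10  4 10  7  3
 ·  0  0  0  0  0  0  0
 4  0  0  0  1  1  1  1
 7  0  0  0  1  1  2  2
 8  0  0  0  1  1  2  2
 3  0  0  0  1  1  2  3
 7  0  0  0  1  1  2  3
dp[5][6] = 3. One LCS (by backtracking along matches): 4, 7, 3.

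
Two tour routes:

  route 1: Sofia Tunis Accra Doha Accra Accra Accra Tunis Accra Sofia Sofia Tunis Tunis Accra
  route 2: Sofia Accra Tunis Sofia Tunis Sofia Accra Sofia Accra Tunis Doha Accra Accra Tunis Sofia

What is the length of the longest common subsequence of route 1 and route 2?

Taking Sofia [1,4]; then Tunis [2,5]; then Accra [3,9]; then Doha [4,11]; then Accra [6,12]; then Accra [7,13]; then Tunis [8,14]; then Sofia [11,15] gives a common subsequence of length 8. Since dp[14][15] = 8, nothing longer is possible.

8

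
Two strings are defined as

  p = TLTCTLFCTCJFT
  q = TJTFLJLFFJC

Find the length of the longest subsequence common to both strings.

Let dp[i][j] be the LCS length of the first i characters of p and the first j characters of q. dp[i][j] = dp[i-1][j-1]+1 when the i-th and j-th characters match, else max(dp[i-1][j], dp[i][j-1]).
    ·  T  J  T  F  L  J  L  F  F  J  C
 ·  0  0  0  0  0  0  0  0  0  0  0  0
 T  0  1  1  1  1  1  1  1  1  1  1  1
 L  0  1  1  1  1  2  2  2  2  2  2  2
 T  0  1  1  2  2  2  2  2  2  2  2  2
 C  0  1  1  2  2  2  2  2  2  2  2  3
 T  0  1  1  2  2  2  2  2  2  2  2  3
 L  0  1  1  2  2  3  3  3  3  3  3  3
 F  0  1  1  2  3  3  3  3  4  4  4  4
 C  0  1  1  2  3  3  3  3  4  4  4  5
 T  0  1  1  2  3  3  3  3  4  4  4  5
 C  0  1  1  2  3  3  3  3  4  4  4  5
 J  0  1  2  2  3  3  4  4  4  4  5  5
 F  0  1  2  2  3  3  4  4  5  5  5  5
 T  0  1  2  3  3  3  4  4  5  5  5  5
dp[13][11] = 5. One LCS (by backtracking along matches): TLLFC.

5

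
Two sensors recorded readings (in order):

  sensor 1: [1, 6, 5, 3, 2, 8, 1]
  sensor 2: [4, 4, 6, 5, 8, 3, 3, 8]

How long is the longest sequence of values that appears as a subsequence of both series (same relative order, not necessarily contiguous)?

4

Let dp[i][j] be the LCS length of the first i values of sensor 1 and the first j values of sensor 2. dp[i][j] = dp[i-1][j-1]+1 when the i-th and j-th values match, else max(dp[i-1][j], dp[i][j-1]).
    ·  4  4  6  5  8  3  3  8
 ·  0  0  0  0  0  0  0  0  0
 1  0  0  0  0  0  0  0  0  0
 6  0  0  0  1  1  1  1  1  1
 5  0  0  0  1  2  2  2  2  2
 3  0  0  0  1  2  2  3  3  3
 2  0  0  0  1  2  2  3  3  3
 8  0  0  0  1  2  3  3  3  4
 1  0  0  0  1  2  3  3  3  4
dp[7][8] = 4. One LCS (by backtracking along matches): 6, 5, 3, 8.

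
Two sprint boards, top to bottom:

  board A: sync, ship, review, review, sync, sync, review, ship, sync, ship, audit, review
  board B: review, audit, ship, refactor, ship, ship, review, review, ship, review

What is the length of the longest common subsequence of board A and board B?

One common subsequence of length 5: ship (board A #2, board B #6), review (board A #4, board B #7), review (board A #7, board B #8), ship (board A #10, board B #9), review (board A #12, board B #10). The LCS DP gives dp[12][10] = 5, so this is optimal.

5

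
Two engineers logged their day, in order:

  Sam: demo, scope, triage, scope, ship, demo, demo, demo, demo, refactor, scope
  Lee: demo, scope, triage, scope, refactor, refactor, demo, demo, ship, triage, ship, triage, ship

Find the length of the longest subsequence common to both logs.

6

Match demo (Sam #1, Lee #1), then scope (Sam #2, Lee #2), then triage (Sam #3, Lee #3), then scope (Sam #4, Lee #4), then demo (Sam #6, Lee #7), then demo (Sam #7, Lee #8) — 6 tasks in the same relative order in both. The LCS DP gives dp[11][13] = 6, so this is optimal.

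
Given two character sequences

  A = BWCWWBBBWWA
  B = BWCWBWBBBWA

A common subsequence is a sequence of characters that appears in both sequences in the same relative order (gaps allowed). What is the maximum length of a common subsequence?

10

Match B at A[1]=B[1], W at A[2]=B[2], C at A[3]=B[3], W at A[4]=B[4], W at A[5]=B[6], B at A[6]=B[7], B at A[7]=B[8], B at A[8]=B[9], W at A[10]=B[10], A at A[11]=B[11] — 10 characters in the same relative order in both. The LCS DP gives dp[11][11] = 10, so this is optimal.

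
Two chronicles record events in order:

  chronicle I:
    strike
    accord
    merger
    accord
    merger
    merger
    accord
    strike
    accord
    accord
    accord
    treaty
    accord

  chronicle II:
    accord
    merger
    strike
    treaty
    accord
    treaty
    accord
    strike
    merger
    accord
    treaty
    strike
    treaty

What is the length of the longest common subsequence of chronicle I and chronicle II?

7

Taking strike at chronicle I[1]=chronicle II[3] → accord at chronicle I[2]=chronicle II[5] → accord at chronicle I[4]=chronicle II[7] → merger at chronicle I[6]=chronicle II[9] → accord at chronicle I[7]=chronicle II[10] → strike at chronicle I[8]=chronicle II[12] → treaty at chronicle I[12]=chronicle II[13] gives a common subsequence of length 7. The LCS DP gives dp[13][13] = 7, so this is optimal.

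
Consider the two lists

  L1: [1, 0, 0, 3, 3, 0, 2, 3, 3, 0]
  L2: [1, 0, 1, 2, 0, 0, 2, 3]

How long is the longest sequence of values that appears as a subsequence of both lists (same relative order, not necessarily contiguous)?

6

One common subsequence of length 6: 1 at L1[1]=L2[1], 0 at L1[2]=L2[2], 0 at L1[3]=L2[5], 0 at L1[6]=L2[6], 2 at L1[7]=L2[7], 3 at L1[9]=L2[8], and the DP table's final entry dp[10][8] is also 6, so no common subsequence is longer.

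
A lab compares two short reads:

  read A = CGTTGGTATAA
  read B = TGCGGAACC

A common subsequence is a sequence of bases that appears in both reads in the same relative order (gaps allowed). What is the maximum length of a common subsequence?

5

Let dp[i][j] be the LCS length of the first i bases of read A and the first j bases of read B. dp[i][j] = dp[i-1][j-1]+1 when the i-th and j-th bases match, else max(dp[i-1][j], dp[i][j-1]).
    ·  T  G  C  G  G  A  A  C  C
 ·  0  0  0  0  0  0  0  0  0  0
 C  0  0  0  1  1  1  1  1  1  1
 G  0  0  1  1  2  2  2  2  2  2
 T  0  1  1  1  2  2  2  2  2  2
 T  0  1  1  1  2  2  2  2  2  2
 G  0  1  2  2  2  3  3  3  3  3
 G  0  1  2  2  3  3  3  3  3  3
 T  0  1  2  2  3  3  3  3  3  3
 A  0  1  2  2  3  3  4  4  4  4
 T  0  1  2  2  3  3  4  4  4  4
 A  0  1  2  2  3  3  4  5  5  5
 A  0  1  2  2  3  3  4  5  5  5
dp[11][9] = 5. One LCS (by backtracking along matches): CGGAA.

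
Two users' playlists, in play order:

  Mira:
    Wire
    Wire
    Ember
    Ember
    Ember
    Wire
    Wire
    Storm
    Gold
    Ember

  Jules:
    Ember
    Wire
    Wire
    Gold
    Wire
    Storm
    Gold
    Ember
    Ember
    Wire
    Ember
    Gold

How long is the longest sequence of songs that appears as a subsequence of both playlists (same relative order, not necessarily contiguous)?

Match Wire (Mira #1, Jules #3), then Wire (Mira #2, Jules #5), then Ember (Mira #3, Jules #8), then Ember (Mira #4, Jules #9), then Ember (Mira #5, Jules #11), then Gold (Mira #9, Jules #12) — 6 songs in the same relative order in both, and the DP table's final entry dp[10][12] is also 6, so no common subsequence is longer.

6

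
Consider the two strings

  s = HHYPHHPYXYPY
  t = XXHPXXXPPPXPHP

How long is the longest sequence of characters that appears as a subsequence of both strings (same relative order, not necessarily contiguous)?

5

Taking H at s[1]=t[3] → P at s[4]=t[9] → P at s[7]=t[10] → X at s[9]=t[11] → P at s[11]=t[14] gives a common subsequence of length 5. Since dp[12][14] = 5, nothing longer is possible.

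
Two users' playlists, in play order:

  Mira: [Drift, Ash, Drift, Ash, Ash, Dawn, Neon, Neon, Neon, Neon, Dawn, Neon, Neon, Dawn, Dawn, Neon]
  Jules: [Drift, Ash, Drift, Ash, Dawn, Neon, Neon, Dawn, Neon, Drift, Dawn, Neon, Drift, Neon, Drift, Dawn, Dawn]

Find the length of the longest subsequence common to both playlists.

Taking Drift (Mira #1, Jules #1); then Ash (Mira #2, Jules #2); then Drift (Mira #3, Jules #3); then Ash (Mira #5, Jules #4); then Dawn (Mira #6, Jules #5); then Neon (Mira #7, Jules #6); then Neon (Mira #8, Jules #7); then Neon (Mira #9, Jules #9); then Dawn (Mira #11, Jules #11); then Neon (Mira #12, Jules #12); then Neon (Mira #13, Jules #14); then Dawn (Mira #14, Jules #16); then Dawn (Mira #15, Jules #17) gives a common subsequence of length 13. Since dp[16][17] = 13, nothing longer is possible.

13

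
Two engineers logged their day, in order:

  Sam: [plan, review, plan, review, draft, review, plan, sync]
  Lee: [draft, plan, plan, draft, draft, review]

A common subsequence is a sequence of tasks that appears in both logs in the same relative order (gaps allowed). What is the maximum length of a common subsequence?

Pick plan at Sam[1]=Lee[2] → plan at Sam[3]=Lee[3] → draft at Sam[5]=Lee[5] → review at Sam[6]=Lee[6]; all 4 tasks appear in both, in order, and the DP table's final entry dp[8][6] is also 4, so no common subsequence is longer.

4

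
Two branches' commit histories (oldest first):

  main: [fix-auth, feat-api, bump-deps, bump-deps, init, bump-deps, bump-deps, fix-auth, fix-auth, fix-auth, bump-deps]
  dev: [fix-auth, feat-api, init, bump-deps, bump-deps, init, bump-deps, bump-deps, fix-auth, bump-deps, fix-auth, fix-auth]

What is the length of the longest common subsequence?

10

One common subsequence of length 10: fix-auth [1,1], feat-api [2,2], bump-deps [3,4], bump-deps [4,5], init [5,6], bump-deps [6,7], bump-deps [7,8], fix-auth [8,9], fix-auth [9,11], fix-auth [10,12]. The LCS DP gives dp[11][12] = 10, so this is optimal.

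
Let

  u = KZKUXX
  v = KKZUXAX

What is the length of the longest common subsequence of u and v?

Taking K at u[1]=v[2], Z at u[2]=v[3], U at u[4]=v[4], X at u[5]=v[5], X at u[6]=v[7] gives a common subsequence of length 5, and the DP table's final entry dp[6][7] is also 5, so no common subsequence is longer.

5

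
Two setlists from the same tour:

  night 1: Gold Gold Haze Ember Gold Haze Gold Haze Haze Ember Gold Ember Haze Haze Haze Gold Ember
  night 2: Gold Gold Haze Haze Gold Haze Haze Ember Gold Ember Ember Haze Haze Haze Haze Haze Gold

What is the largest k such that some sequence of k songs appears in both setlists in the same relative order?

One common subsequence of length 14: Gold (night 1 #1, night 2 #1), Gold (night 1 #2, night 2 #2), Haze (night 1 #3, night 2 #3), Haze (night 1 #6, night 2 #4), Gold (night 1 #7, night 2 #5), Haze (night 1 #8, night 2 #6), Haze (night 1 #9, night 2 #7), Ember (night 1 #10, night 2 #8), Gold (night 1 #11, night 2 #9), Ember (night 1 #12, night 2 #11), Haze (night 1 #13, night 2 #14), Haze (night 1 #14, night 2 #15), Haze (night 1 #15, night 2 #16), Gold (night 1 #16, night 2 #17). The LCS DP gives dp[17][17] = 14, so this is optimal.

14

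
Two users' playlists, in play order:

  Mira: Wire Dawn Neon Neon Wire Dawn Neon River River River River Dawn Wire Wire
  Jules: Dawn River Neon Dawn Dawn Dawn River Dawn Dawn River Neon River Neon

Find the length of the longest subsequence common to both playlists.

6

Pick Dawn at Mira[2]=Jules[1]; then Neon at Mira[3]=Jules[3]; then Dawn at Mira[6]=Jules[6]; then River at Mira[8]=Jules[7]; then River at Mira[9]=Jules[10]; then River at Mira[10]=Jules[12]; all 6 songs appear in both, in order, and the DP table's final entry dp[14][13] is also 6, so no common subsequence is longer.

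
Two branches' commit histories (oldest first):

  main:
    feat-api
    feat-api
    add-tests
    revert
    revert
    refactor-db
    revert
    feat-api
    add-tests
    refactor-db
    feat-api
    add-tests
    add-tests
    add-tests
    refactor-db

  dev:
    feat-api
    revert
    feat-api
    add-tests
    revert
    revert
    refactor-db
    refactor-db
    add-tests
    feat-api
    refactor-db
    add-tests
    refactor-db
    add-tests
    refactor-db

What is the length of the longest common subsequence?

11

Pick feat-api at main[1]=dev[1]; then feat-api at main[2]=dev[3]; then add-tests at main[3]=dev[4]; then revert at main[4]=dev[5]; then revert at main[5]=dev[6]; then refactor-db at main[6]=dev[8]; then feat-api at main[8]=dev[10]; then add-tests at main[9]=dev[12]; then refactor-db at main[10]=dev[13]; then add-tests at main[14]=dev[14]; then refactor-db at main[15]=dev[15]; all 11 commits appear in both, in order. Since dp[15][15] = 11, nothing longer is possible.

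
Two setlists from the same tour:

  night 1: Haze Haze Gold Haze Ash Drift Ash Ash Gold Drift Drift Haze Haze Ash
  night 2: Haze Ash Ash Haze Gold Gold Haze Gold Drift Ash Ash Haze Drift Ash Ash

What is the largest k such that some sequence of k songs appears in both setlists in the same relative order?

One common subsequence of length 9: Haze at night 1[1]=night 2[1], then Haze at night 1[2]=night 2[4], then Gold at night 1[3]=night 2[6], then Haze at night 1[4]=night 2[7], then Drift at night 1[6]=night 2[9], then Ash at night 1[7]=night 2[10], then Ash at night 1[8]=night 2[11], then Drift at night 1[10]=night 2[13], then Ash at night 1[14]=night 2[15]. Since dp[14][15] = 9, nothing longer is possible.

9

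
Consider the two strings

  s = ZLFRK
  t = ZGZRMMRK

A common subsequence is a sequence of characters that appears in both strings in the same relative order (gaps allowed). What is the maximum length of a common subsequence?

Let dp[i][j] be the LCS length of the first i characters of s and the first j characters of t. dp[i][j] = dp[i-1][j-1]+1 when the i-th and j-th characters match, else max(dp[i-1][j], dp[i][j-1]).
    ·  Z  G  Z  R  M  M  R  K
 ·  0  0  0  0  0  0  0  0  0
 Z  0  1  1  1  1  1  1  1  1
 L  0  1  1  1  1  1  1  1  1
 F  0  1  1  1  1  1  1  1  1
 R  0  1  1  1  2  2  2  2  2
 K  0  1  1  1  2  2  2  2  3
dp[5][8] = 3. One LCS (by backtracking along matches): ZRK.

3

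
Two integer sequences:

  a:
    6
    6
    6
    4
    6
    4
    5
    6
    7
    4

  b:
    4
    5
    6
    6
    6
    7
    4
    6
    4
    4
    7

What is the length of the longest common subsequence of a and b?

7

Pick 6 at a[1]=b[3], then 6 at a[2]=b[4], then 6 at a[3]=b[5], then 4 at a[4]=b[7], then 6 at a[5]=b[8], then 4 at a[6]=b[10], then 7 at a[9]=b[11]; all 7 values appear in both, in order. Since dp[10][11] = 7, nothing longer is possible.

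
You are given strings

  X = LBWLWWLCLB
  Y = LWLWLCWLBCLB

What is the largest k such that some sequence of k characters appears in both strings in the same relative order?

Taking L (X #1, Y #1); then W (X #3, Y #2); then L (X #4, Y #3); then W (X #5, Y #4); then W (X #6, Y #7); then L (X #7, Y #8); then C (X #8, Y #10); then L (X #9, Y #11); then B (X #10, Y #12) gives a common subsequence of length 9. The LCS DP gives dp[10][12] = 9, so this is optimal.

9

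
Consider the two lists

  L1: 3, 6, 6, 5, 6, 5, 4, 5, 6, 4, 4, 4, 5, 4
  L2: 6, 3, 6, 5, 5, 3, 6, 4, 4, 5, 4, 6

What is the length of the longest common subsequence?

9

One common subsequence of length 9: 3 at L1[1]=L2[2], then 6 at L1[3]=L2[3], then 5 at L1[4]=L2[4], then 5 at L1[6]=L2[5], then 6 at L1[9]=L2[7], then 4 at L1[11]=L2[8], then 4 at L1[12]=L2[9], then 5 at L1[13]=L2[10], then 4 at L1[14]=L2[11]. dp[14][12] = 9 confirms this is the maximum.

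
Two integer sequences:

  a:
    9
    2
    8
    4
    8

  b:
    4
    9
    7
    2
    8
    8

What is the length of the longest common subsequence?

4

Taking 9 at a[1]=b[2]; then 2 at a[2]=b[4]; then 8 at a[3]=b[5]; then 8 at a[5]=b[6] gives a common subsequence of length 4, and the DP table's final entry dp[5][6] is also 4, so no common subsequence is longer.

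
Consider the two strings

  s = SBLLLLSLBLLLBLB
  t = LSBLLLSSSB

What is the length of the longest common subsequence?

7

Let dp[i][j] be the LCS length of the first i characters of s and the first j characters of t. dp[i][j] = dp[i-1][j-1]+1 when the i-th and j-th characters match, else max(dp[i-1][j], dp[i][j-1]).
    ·  L  S  B  L  L  L  S  S  S  B
 ·  0  0  0  0  0  0  0  0  0  0  0
 S  0  0  1  1  1  1  1  1  1  1  1
 B  0  0  1  2  2  2  2  2  2  2  2
 L  0  1  1  2  3  3  3  3  3  3  3
 L  0  1  1  2  3  4  4  4  4  4  4
 L  0  1  1  2  3  4  5  5  5  5  5
 L  0  1  1  2  3  4  5  5  5  5  5
 S  0  1  2  2  3  4  5  6  6  6  6
 L  0  1  2  2  3  4  5  6  6  6  6
 B  0  1  2  3  3  4  5  6  6  6  7
 L  0  1  2  3  4  4  5  6  6  6  7
 L  0  1  2  3  4  5  5  6  6  6  7
 L  0  1  2  3  4  5  6  6  6  6  7
 B  0  1  2  3  4  5  6  6  6  6  7
 L  0  1  2  3  4  5  6  6  6  6  7
 B  0  1  2  3  4  5  6  6  6  6  7
dp[15][10] = 7. One LCS (by backtracking along matches): SBLLLSB.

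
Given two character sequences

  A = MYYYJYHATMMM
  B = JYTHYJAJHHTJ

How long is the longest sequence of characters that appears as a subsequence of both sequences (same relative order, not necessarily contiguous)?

Pick Y [2,2], Y [3,5], J [5,8], H [7,10], T [9,11]; all 5 characters appear in both, in order. dp[12][12] = 5 confirms this is the maximum.

5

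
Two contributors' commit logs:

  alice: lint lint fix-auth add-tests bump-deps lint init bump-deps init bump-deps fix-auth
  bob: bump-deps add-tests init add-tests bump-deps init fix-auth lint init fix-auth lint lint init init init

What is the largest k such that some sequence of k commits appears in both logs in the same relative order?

5

Pick lint [1,8]; then lint [2,11]; then lint [6,12]; then init [7,14]; then init [9,15]; all 5 commits appear in both, in order. The LCS DP gives dp[11][15] = 5, so this is optimal.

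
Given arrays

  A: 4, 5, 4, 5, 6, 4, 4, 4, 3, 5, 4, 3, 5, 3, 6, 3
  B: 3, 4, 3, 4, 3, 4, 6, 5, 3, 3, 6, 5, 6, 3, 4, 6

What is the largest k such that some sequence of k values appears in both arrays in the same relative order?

Pick 4 at A[1]=B[4]; then 4 at A[3]=B[6]; then 5 at A[4]=B[8]; then 3 at A[9]=B[9]; then 3 at A[12]=B[10]; then 5 at A[13]=B[12]; then 3 at A[14]=B[14]; then 6 at A[15]=B[16]; all 8 values appear in both, in order, and the DP table's final entry dp[16][16] is also 8, so no common subsequence is longer.

8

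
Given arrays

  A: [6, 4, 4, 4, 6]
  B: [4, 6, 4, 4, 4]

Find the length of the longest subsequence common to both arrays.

4

Let dp[i][j] be the LCS length of the first i values of A and the first j values of B. dp[i][j] = dp[i-1][j-1]+1 when the i-th and j-th values match, else max(dp[i-1][j], dp[i][j-1]).
    ·  4  6  4  4  4
 ·  0  0  0  0  0  0
 6  0  0  1  1  1  1
 4  0  1  1  2  2  2
 4  0  1  1  2  3  3
 4  0  1  1  2  3  4
 6  0  1  2  2  3  4
dp[5][5] = 4. One LCS (by backtracking along matches): 6, 4, 4, 4.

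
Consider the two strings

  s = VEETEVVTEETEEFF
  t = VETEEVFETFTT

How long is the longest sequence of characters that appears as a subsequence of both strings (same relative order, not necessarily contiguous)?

Match V [1,1] → E [2,2] → E [3,4] → E [5,5] → V [6,6] → E [10,8] → T [11,9] → F [14,10] — 8 characters in the same relative order in both. Since dp[15][12] = 8, nothing longer is possible.

8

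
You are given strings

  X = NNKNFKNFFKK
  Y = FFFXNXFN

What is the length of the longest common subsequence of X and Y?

Pick N at X[1]=Y[5], then F at X[5]=Y[7], then N at X[7]=Y[8]; all 3 characters appear in both, in order, and the DP table's final entry dp[11][8] is also 3, so no common subsequence is longer.

3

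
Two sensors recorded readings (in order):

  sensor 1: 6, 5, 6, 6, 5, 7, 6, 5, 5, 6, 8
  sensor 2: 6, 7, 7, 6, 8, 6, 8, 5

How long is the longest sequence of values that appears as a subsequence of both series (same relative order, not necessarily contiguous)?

5

Taking 6 [1,1], then 7 [6,3], then 6 [7,4], then 6 [10,6], then 8 [11,7] gives a common subsequence of length 5. Since dp[11][8] = 5, nothing longer is possible.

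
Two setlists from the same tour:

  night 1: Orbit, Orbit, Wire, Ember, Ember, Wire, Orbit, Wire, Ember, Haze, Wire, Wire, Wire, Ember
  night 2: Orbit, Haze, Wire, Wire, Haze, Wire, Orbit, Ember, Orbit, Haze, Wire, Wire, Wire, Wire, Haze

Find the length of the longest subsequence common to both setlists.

Pick Orbit at night 1[1]=night 2[1], then Wire at night 1[3]=night 2[4], then Wire at night 1[6]=night 2[6], then Orbit at night 1[7]=night 2[7], then Ember at night 1[9]=night 2[8], then Haze at night 1[10]=night 2[10], then Wire at night 1[11]=night 2[12], then Wire at night 1[12]=night 2[13], then Wire at night 1[13]=night 2[14]; all 9 songs appear in both, in order, and the DP table's final entry dp[14][15] is also 9, so no common subsequence is longer.

9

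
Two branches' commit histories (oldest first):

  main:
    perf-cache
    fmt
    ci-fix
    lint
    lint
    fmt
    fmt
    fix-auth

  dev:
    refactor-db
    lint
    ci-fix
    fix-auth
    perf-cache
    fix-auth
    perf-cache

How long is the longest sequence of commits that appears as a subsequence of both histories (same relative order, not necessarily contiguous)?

Match perf-cache (main #1, dev #5), fix-auth (main #8, dev #6) — 2 commits in the same relative order in both. dp[8][7] = 2 confirms this is the maximum.

2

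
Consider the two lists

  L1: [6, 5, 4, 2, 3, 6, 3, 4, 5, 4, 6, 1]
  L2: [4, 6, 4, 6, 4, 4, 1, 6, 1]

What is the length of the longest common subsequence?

7

Let dp[i][j] be the LCS length of the first i values of L1 and the first j values of L2. dp[i][j] = dp[i-1][j-1]+1 when the i-th and j-th values match, else max(dp[i-1][j], dp[i][j-1]).
    ·  4  6  4  6  4  4  1  6  1
 ·  0  0  0  0  0  0  0  0  0  0
 6  0  0  1  1  1  1  1  1  1  1
 5  0  0  1  1  1  1  1  1  1  1
 4  0  1  1  2  2  2  2  2  2  2
 2  0  1  1  2  2  2  2  2  2  2
 3  0  1  1  2  2  2  2  2  2  2
 6  0  1  2  2  3  3  3  3  3  3
 3  0  1  2  2  3  3  3  3  3  3
 4  0  1  2  3  3  4  4  4  4  4
 5  0  1  2  3  3  4  4  4  4  4
 4  0  1  2  3  3  4  5  5  5  5
 6  0  1  2  3  4  4  5  5  6  6
 1  0  1  2  3  4  4  5  6  6  7
dp[12][9] = 7. One LCS (by backtracking along matches): 6, 4, 6, 4, 4, 6, 1.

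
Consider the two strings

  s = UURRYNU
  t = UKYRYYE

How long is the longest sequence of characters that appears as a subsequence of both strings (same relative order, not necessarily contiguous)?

3

Pick U (s #1, t #1) → R (s #3, t #4) → Y (s #5, t #6); all 3 characters appear in both, in order. Since dp[7][7] = 3, nothing longer is possible.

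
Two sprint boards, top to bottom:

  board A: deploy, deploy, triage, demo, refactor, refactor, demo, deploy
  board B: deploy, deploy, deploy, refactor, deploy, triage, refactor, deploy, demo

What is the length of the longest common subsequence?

5

One common subsequence of length 5: deploy (board A #1, board B #3); then deploy (board A #2, board B #5); then triage (board A #3, board B #6); then refactor (board A #5, board B #7); then demo (board A #7, board B #9). Since dp[8][9] = 5, nothing longer is possible.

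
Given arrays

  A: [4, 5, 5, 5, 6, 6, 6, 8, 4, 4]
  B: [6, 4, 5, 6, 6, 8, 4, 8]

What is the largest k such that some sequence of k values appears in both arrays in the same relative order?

6

Taking 4 [1,2] → 5 [4,3] → 6 [6,4] → 6 [7,5] → 8 [8,6] → 4 [9,7] gives a common subsequence of length 6. dp[10][8] = 6 confirms this is the maximum.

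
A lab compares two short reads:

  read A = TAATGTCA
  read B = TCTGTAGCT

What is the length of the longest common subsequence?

Let dp[i][j] be the LCS length of the first i bases of read A and the first j bases of read B. dp[i][j] = dp[i-1][j-1]+1 when the i-th and j-th bases match, else max(dp[i-1][j], dp[i][j-1]).
    ·  T  C  T  G  T  A  G  C  T
 ·  0  0  0  0  0  0  0  0  0  0
 T  0  1  1  1  1  1  1  1  1  1
 A  0  1  1  1  1  1  2  2  2  2
 A  0  1  1  1  1  1  2  2  2  2
 T  0  1  1  2  2  2  2  2  2  3
 G  0  1  1  2  3  3  3  3  3  3
 T  0  1  1  2  3  4  4  4  4  4
 C  0  1  2  2  3  4  4  4  5  5
 A  0  1  2  2  3  4  5  5  5  5
dp[8][9] = 5. One LCS (by backtracking along matches): TTGTC.

5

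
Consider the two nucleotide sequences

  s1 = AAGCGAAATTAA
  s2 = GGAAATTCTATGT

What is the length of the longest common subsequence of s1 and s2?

8

Pick G [3,1], G [5,2], A [6,3], A [7,4], A [8,5], T [9,7], T [10,9], A [11,10]; all 8 bases appear in both, in order. dp[12][13] = 8 confirms this is the maximum.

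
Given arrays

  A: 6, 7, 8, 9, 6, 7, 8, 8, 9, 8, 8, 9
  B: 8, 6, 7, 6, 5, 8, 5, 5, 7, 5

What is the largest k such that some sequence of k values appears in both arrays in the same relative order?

Let dp[i][j] be the LCS length of the first i values of A and the first j values of B. dp[i][j] = dp[i-1][j-1]+1 when the i-th and j-th values match, else max(dp[i-1][j], dp[i][j-1]).
    ·  8  6  7  6  5  8  5  5  7  5
 ·  0  0  0  0  0  0  0  0  0  0  0
 6  0  0  1  1  1  1  1  1  1  1  1
 7  0  0  1  2  2  2  2  2  2  2  2
 8  0  1  1  2  2  2  3  3  3  3  3
 9  0  1  1  2  2  2  3  3  3  3  3
 6  0  1  2  2  3  3  3  3  3  3  3
 7  0  1  2  3  3  3  3  3  3  4  4
 8  0  1  2  3  3  3  4  4  4  4  4
 8  0  1  2  3  3  3  4  4  4  4  4
 9  0  1  2  3  3  3  4  4  4  4  4
 8  0  1  2  3  3  3  4  4  4  4  4
 8  0  1  2  3  3  3  4  4  4  4  4
 9  0  1  2  3  3  3  4  4  4  4  4
dp[12][10] = 4. One LCS (by backtracking along matches): 6, 7, 8, 7.

4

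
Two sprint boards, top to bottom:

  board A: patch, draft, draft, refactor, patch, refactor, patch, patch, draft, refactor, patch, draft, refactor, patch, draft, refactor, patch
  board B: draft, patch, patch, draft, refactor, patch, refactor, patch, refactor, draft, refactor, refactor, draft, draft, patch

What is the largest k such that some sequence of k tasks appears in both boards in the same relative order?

11

Pick patch (board A #1, board B #3), then draft (board A #3, board B #4), then refactor (board A #4, board B #5), then patch (board A #5, board B #6), then refactor (board A #6, board B #7), then patch (board A #7, board B #8), then draft (board A #9, board B #10), then refactor (board A #10, board B #12), then draft (board A #12, board B #13), then draft (board A #15, board B #14), then patch (board A #17, board B #15); all 11 tasks appear in both, in order. dp[17][15] = 11 confirms this is the maximum.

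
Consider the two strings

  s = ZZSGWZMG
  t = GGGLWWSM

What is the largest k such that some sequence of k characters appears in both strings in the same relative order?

3

Let dp[i][j] be the LCS length of the first i characters of s and the first j characters of t. dp[i][j] = dp[i-1][j-1]+1 when the i-th and j-th characters match, else max(dp[i-1][j], dp[i][j-1]).
    ·  G  G  G  L  W  W  S  M
 ·  0  0  0  0  0  0  0  0  0
 Z  0  0  0  0  0  0  0  0  0
 Z  0  0  0  0  0  0  0  0  0
 S  0  0  0  0  0  0  0  1  1
 G  0  1  1  1  1  1  1  1  1
 W  0  1  1  1  1  2  2  2  2
 Z  0  1  1  1  1  2  2  2  2
 M  0  1  1  1  1  2  2  2  3
 G  0  1  2  2  2  2  2  2  3
dp[8][8] = 3. One LCS (by backtracking along matches): GWM.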